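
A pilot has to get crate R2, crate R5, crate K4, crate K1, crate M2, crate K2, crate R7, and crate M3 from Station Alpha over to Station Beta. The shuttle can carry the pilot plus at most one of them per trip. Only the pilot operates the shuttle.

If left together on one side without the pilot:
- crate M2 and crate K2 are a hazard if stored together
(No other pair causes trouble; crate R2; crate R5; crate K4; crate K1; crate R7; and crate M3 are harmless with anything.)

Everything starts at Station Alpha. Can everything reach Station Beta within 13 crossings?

Counting alone: the pilot can take at most 1 across per trip to Station Beta, so moving all 8 needs at least 8 loaded trips out, with a return between consecutive ones — at least 15 crossings.
Since 13 < 15, 13 crossings cannot be enough. (The shortest complete plan in fact takes 15:)
1. Pilot goes to Station Beta with crate M2.
2. Pilot goes back to Station Alpha alone.
3. Pilot goes to Station Beta with crate R2.
4. Pilot goes back to Station Alpha alone.
5. Pilot goes to Station Beta with crate R5.
6. Pilot goes back to Station Alpha alone.
7. Pilot goes to Station Beta with crate K4.
8. Pilot goes back to Station Alpha alone.
9. Pilot goes to Station Beta with crate K1.
10. Pilot goes back to Station Alpha alone.
11. Pilot goes to Station Beta with crate R7.
12. Pilot goes back to Station Alpha alone.
13. Pilot goes to Station Beta with crate M3.
14. Pilot goes back to Station Alpha alone.
15. Pilot goes to Station Beta with crate K2.

No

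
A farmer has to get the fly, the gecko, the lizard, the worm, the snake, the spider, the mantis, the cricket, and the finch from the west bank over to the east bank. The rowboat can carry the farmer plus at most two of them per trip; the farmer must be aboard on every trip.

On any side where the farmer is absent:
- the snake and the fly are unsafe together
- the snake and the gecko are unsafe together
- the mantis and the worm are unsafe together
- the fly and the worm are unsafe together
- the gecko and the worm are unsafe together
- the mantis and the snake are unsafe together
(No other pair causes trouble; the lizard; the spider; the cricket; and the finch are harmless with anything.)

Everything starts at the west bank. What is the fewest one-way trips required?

11

Counting alone: the farmer can take at most 2 across per trip to the east bank, so moving all 9 needs at least 5 loaded trips out, with a return between consecutive ones — at least 9 crossings.
The safety rule pushes this higher. Following every safe sequence of crossings, the most of the 9 that can be at the east bank as the rowboat arrives there on crossing 9 is 8 — never all 9.
So no plan with fewer than 11 crossings exists, and this one achieves 11:
1. Farmer goes to the east bank with the snake and the worm.
2. Farmer goes back to the west bank alone.
3. Farmer goes to the east bank with the fly.
4. Farmer goes back to the west bank with the snake and the worm.
5. Farmer goes to the east bank with the gecko and the mantis.
6. Farmer goes back to the west bank alone.
7. Farmer goes to the east bank with the lizard and the spider.
8. Farmer goes back to the west bank alone.
9. Farmer goes to the east bank with the cricket and the finch.
10. Farmer goes back to the west bank alone.
11. Farmer goes to the east bank with the snake and the worm.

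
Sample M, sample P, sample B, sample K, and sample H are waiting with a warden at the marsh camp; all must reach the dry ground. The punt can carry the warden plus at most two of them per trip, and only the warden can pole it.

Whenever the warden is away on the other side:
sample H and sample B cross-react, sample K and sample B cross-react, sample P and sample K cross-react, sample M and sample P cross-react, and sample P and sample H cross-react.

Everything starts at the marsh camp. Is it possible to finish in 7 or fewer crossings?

Yes — this plan uses 7 crossings (≤ 7):
1. Warden goes to the dry ground with sample B and sample P.
2. Warden goes back to the marsh camp alone.
3. Warden goes to the dry ground with sample M.
4. Warden goes back to the marsh camp with sample P.
5. Warden goes to the dry ground with sample H and sample K.
6. Warden goes back to the marsh camp with sample B.
7. Warden goes to the dry ground with sample B and sample P.

Yes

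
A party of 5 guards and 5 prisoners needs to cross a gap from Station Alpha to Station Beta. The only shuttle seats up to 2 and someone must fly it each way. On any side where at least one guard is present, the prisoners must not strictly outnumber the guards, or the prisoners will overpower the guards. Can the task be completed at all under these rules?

No

Following every safe sequence of crossings from the start, the most of the 10 that can be at Station Beta as the shuttle arrives there on crossings 1, 3, 5, 7 is 2, 3, 4, 5 respectively; the best ever achieved is 5 of 10.
From crossing 9 on, no configuration arises that was not already reachable earlier: only 13 distinct safe configurations (who is on which side, and where the shuttle is) can ever be reached, none of them has everyone across, and every continuation just revisits them. They are: 0 guards + 0 prisoners across (shuttle back at the start); 0 guards + 1 prisoner across (shuttle there); 0 guards + 1 prisoner across (shuttle back at the start); 0 guards + 2 prisoners across (shuttle there); 0 guards + 2 prisoners across (shuttle back at the start); 0 guards + 3 prisoners across (shuttle there); 0 guards + 3 prisoners across (shuttle back at the start); 0 guards + 4 prisoners across (shuttle there); 0 guards + 4 prisoners across (shuttle back at the start); 0 guards + 5 prisoners across (shuttle there); 1 guard + 1 prisoner across (shuttle there); 1 guard + 1 prisoner across (shuttle back at the start); 2 guards + 2 prisoners across (shuttle there). So no valid plan exists.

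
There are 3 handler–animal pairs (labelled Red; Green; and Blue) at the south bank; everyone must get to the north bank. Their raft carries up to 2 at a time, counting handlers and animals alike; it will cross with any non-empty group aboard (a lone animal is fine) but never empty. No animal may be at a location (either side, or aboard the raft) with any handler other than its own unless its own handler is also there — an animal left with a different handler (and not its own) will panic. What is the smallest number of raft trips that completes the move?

Counting alone: each trip to the north bank takes at most 2 across and each return brings at least 1 back, so after t trips out (and t−1 returns) at most 2t − (t−1) of the 6 are across; that first reaches 6 at t = 5, so at least 9 crossings are needed.
The safety rule pushes this higher. Following every safe sequence of crossings, the most of the 6 that can be at the north bank as the raft arrives there on crossing 9 is 5 — never all 6.
So no plan with fewer than 11 crossings exists, and this one achieves 11:
1. animal Red and handler Red cross → the north bank.
2. handler Red crosses ← the south bank.
3. animal Blue and animal Green cross → the north bank.
4. animal Red crosses ← the south bank.
5. handler Blue and handler Green cross → the north bank.
6. animal Green and handler Green cross ← the south bank.
7. handler Green and handler Red cross → the north bank.
8. animal Blue crosses ← the south bank.
9. animal Green and animal Red cross → the north bank.
10. handler Blue crosses ← the south bank.
11. animal Blue and handler Blue cross → the north bank.

11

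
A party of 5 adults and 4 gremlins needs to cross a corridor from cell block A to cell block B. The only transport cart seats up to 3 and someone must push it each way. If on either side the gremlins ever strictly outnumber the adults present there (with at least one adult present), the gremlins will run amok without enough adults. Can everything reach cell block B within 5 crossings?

No

Counting alone: each trip to cell block B takes at most 3 across and each return brings at least 1 back, so after t trips out (and t−1 returns) at most 3t − (t−1) of the 9 are across; that first reaches 9 at t = 4, so at least 7 crossings are needed.
Since 5 < 7, 5 crossings cannot be enough. (The shortest complete plan in fact takes 7:)
1. 3 gremlins → cell block B.  (cell block A: 5A 1G; cell block B: 0A 3G)
2. 1 gremlin ← cell block A.  (cell block A: 5A 2G; cell block B: 0A 2G)
3. 3 adults → cell block B.  (cell block A: 2A 2G; cell block B: 3A 2G)
4. 1 adult ← cell block A.  (cell block A: 3A 2G; cell block B: 2A 2G)
5. 2 adults and 1 gremlin → cell block B.  (cell block A: 1A 1G; cell block B: 4A 3G)
6. 1 adult ← cell block A.  (cell block A: 2A 1G; cell block B: 3A 3G)
7. 2 adults and 1 gremlin → cell block B.  (cell block A: 0A 0G; cell block B: 5A 4G)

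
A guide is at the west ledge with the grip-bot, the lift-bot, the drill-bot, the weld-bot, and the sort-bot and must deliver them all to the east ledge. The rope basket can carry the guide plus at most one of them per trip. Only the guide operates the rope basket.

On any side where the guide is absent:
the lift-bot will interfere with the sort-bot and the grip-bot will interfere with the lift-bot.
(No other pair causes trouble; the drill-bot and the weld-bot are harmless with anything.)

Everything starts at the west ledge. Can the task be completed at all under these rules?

Yes

1. Guide goes to the east ledge with the lift-bot.  [the west ledge: the drill-bot, the grip-bot, the sort-bot, the weld-bot | the east ledge: the lift-bot]
2. Guide goes back to the west ledge alone.  [the west ledge: the drill-bot, the grip-bot, the sort-bot, the weld-bot | the east ledge: the lift-bot]
3. Guide goes to the east ledge with the grip-bot.  [the west ledge: the drill-bot, the sort-bot, the weld-bot | the east ledge: the grip-bot, the lift-bot]
4. Guide goes back to the west ledge with the lift-bot.  [the west ledge: the drill-bot, the lift-bot, the sort-bot, the weld-bot | the east ledge: the grip-bot]
5. Guide goes to the east ledge with the sort-bot.  [the west ledge: the drill-bot, the lift-bot, the weld-bot | the east ledge: the grip-bot, the sort-bot]
6. Guide goes back to the west ledge alone.  [the west ledge: the drill-bot, the lift-bot, the weld-bot | the east ledge: the grip-bot, the sort-bot]
7. Guide goes to the east ledge with the drill-bot.  [the west ledge: the lift-bot, the weld-bot | the east ledge: the drill-bot, the grip-bot, the sort-bot]
8. Guide goes back to the west ledge alone.  [the west ledge: the lift-bot, the weld-bot | the east ledge: the drill-bot, the grip-bot, the sort-bot]
9. Guide goes to the east ledge with the weld-bot.  [the west ledge: the lift-bot | the east ledge: the drill-bot, the grip-bot, the sort-bot, the weld-bot]
10. Guide goes back to the west ledge alone.  [the west ledge: the lift-bot | the east ledge: the drill-bot, the grip-bot, the sort-bot, the weld-bot]
11. Guide goes to the east ledge with the lift-bot.  [the west ledge: — | the east ledge: the drill-bot, the grip-bot, the lift-bot, the sort-bot, the weld-bot]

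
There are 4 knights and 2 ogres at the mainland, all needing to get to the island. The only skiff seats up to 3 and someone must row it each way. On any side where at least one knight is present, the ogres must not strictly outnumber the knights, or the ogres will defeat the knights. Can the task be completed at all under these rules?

1. 2 ogres → the island.  (the mainland: 4K 0O; the island: 0K 2O)
2. 1 ogre ← the mainland.  (the mainland: 4K 1O; the island: 0K 1O)
3. 2 knights and 1 ogre → the island.  (the mainland: 2K 0O; the island: 2K 2O)
4. 1 ogre ← the mainland.  (the mainland: 2K 1O; the island: 2K 1O)
5. 2 knights and 1 ogre → the island.  (the mainland: 0K 0O; the island: 4K 2O)

Yes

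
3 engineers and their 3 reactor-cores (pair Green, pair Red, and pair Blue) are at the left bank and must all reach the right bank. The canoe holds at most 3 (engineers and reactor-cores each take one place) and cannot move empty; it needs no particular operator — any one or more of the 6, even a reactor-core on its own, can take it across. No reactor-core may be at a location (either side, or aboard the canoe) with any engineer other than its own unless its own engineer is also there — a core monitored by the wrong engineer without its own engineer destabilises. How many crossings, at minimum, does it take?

Counting alone: each trip to the right bank takes at most 3 across and each return brings at least 1 back, so after t trips out (and t−1 returns) at most 3t − (t−1) of the 6 are across; that first reaches 6 at t = 3, so at least 5 crossings are needed.
The plan below uses exactly 5 crossings, so it is optimal:
1. engineer Green and reactor-core Green cross → the right bank.
2. engineer Green crosses ← the left bank.
3. engineer Blue, engineer Green, and engineer Red cross → the right bank.
4. reactor-core Green crosses ← the left bank.
5. reactor-core Blue, reactor-core Green, and reactor-core Red cross → the right bank.

5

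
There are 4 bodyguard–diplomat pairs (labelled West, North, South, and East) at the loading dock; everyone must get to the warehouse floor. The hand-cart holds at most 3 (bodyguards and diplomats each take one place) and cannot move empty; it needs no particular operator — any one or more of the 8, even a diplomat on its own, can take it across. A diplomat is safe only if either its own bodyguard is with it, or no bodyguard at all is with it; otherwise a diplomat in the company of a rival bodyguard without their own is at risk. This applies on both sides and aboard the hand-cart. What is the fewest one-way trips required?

Counting alone: each trip to the warehouse floor takes at most 3 across and each return brings at least 1 back, so after t trips out (and t−1 returns) at most 3t − (t−1) of the 8 are across; that first reaches 8 at t = 4, so at least 7 crossings are needed.
The safety rule pushes this higher. Following every safe sequence of crossings, the most of the 8 that can be at the warehouse floor as the hand-cart arrives there on crossing 7 is 7 — never all 8.
So no plan with fewer than 9 crossings exists, and this one achieves 9:
1. bodyguard West and diplomat West cross → the warehouse floor.
2. bodyguard West crosses ← the loading dock.
3. bodyguard North, bodyguard West, and diplomat North cross → the warehouse floor.
4. bodyguard West and diplomat West cross ← the loading dock.
5. bodyguard East, bodyguard South, and bodyguard West cross → the warehouse floor.
6. diplomat North crosses ← the loading dock.
7. diplomat North and diplomat West cross → the warehouse floor.
8. diplomat West crosses ← the loading dock.
9. diplomat East, diplomat South, and diplomat West cross → the warehouse floor.

9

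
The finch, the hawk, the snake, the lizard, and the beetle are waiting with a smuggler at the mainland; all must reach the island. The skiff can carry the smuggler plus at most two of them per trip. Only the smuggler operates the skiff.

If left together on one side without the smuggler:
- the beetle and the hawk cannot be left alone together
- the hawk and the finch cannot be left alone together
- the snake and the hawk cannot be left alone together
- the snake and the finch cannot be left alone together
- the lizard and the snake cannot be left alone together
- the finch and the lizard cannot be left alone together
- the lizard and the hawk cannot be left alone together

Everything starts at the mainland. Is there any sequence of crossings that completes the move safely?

Whatever the first load, the items left behind include a forbidden pair without the smuggler. No opening move is safe, so no plan exists.

No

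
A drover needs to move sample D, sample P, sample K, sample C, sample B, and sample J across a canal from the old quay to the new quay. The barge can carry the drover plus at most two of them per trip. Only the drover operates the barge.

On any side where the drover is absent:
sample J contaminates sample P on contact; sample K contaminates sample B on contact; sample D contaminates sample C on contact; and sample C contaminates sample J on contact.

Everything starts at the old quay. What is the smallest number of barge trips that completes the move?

Whatever the first load, the items left behind include a forbidden pair without the drover. No opening move is safe, so no plan exists.

impossible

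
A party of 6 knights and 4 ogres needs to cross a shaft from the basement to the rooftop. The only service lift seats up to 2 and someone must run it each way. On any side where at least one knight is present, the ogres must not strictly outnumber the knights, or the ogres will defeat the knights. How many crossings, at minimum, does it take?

Counting alone: each trip to the rooftop takes at most 2 across and each return brings at least 1 back, so after t trips out (and t−1 returns) at most 2t − (t−1) of the 10 are across; that first reaches 10 at t = 9, so at least 17 crossings are needed.
The plan below uses exactly 17 crossings, so it is optimal:
1. 2 ogres → the rooftop.  (the basement: 6K 2O; the rooftop: 0K 2O)
2. 1 ogre ← the basement.  (the basement: 6K 3O; the rooftop: 0K 1O)
3. 2 ogres → the rooftop.  (the basement: 6K 1O; the rooftop: 0K 3O)
4. 1 ogre ← the basement.  (the basement: 6K 2O; the rooftop: 0K 2O)
5. 2 knights → the rooftop.  (the basement: 4K 2O; the rooftop: 2K 2O)
6. 1 ogre ← the basement.  (the basement: 4K 3O; the rooftop: 2K 1O)
7. 1 knight and 1 ogre → the rooftop.  (the basement: 3K 2O; the rooftop: 3K 2O)
8. 1 ogre ← the basement.  (the basement: 3K 3O; the rooftop: 3K 1O)
9. 2 ogres → the rooftop.  (the basement: 3K 1O; the rooftop: 3K 3O)
10. 1 ogre ← the basement.  (the basement: 3K 2O; the rooftop: 3K 2O)
11. 1 knight and 1 ogre → the rooftop.  (the basement: 2K 1O; the rooftop: 4K 3O)
12. 1 ogre ← the basement.  (the basement: 2K 2O; the rooftop: 4K 2O)
13. 2 ogres → the rooftop.  (the basement: 2K 0O; the rooftop: 4K 4O)
14. 1 ogre ← the basement.  (the basement: 2K 1O; the rooftop: 4K 3O)
15. 1 knight and 1 ogre → the rooftop.  (the basement: 1K 0O; the rooftop: 5K 4O)
16. 1 ogre ← the basement.  (the basement: 1K 1O; the rooftop: 5K 3O)
17. 1 knight and 1 ogre → the rooftop.  (the basement: 0K 0O; the rooftop: 6K 4O)

17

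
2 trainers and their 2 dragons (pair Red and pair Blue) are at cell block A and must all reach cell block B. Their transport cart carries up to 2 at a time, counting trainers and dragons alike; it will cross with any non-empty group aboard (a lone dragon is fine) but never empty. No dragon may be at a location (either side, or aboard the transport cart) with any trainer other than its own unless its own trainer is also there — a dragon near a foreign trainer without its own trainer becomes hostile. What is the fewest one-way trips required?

Counting alone: each trip to cell block B takes at most 2 across and each return brings at least 1 back, so after t trips out (and t−1 returns) at most 2t − (t−1) of the 4 are across; that first reaches 4 at t = 3, so at least 5 crossings are needed.
The plan below uses exactly 5 crossings, so it is optimal:
1. dragon Red and trainer Red cross → cell block B.
2. trainer Red crosses ← cell block A.
3. trainer Blue and trainer Red cross → cell block B.
4. trainer Blue crosses ← cell block A.
5. dragon Blue and trainer Blue cross → cell block B.

5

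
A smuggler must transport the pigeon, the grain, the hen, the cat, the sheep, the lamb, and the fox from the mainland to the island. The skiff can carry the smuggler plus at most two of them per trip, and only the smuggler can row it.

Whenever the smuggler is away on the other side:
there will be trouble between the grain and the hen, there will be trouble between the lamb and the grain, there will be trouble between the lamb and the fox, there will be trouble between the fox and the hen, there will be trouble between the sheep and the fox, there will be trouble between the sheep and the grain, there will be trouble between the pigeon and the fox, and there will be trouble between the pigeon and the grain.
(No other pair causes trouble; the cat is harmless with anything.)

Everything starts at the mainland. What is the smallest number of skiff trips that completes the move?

Counting alone: the smuggler can take at most 2 across per trip to the island, so moving all 7 needs at least 4 loaded trips out, with a return between consecutive ones — at least 7 crossings.
The safety rule pushes this higher. Following every safe sequence of crossings, the most of the 7 that can be at the island as the skiff arrives there on crossing 7 is 6 — never all 7.
So no plan with fewer than 9 crossings exists, and this one achieves 9:
1. Smuggler goes to the island with the fox and the grain.
2. Smuggler goes back to the mainland alone.
3. Smuggler goes to the island with the cat.
4. Smuggler goes back to the mainland alone.
5. Smuggler goes to the island with the hen and the pigeon.
6. Smuggler goes back to the mainland with the fox and the grain.
7. Smuggler goes to the island with the lamb and the sheep.
8. Smuggler goes back to the mainland alone.
9. Smuggler goes to the island with the fox and the grain.

9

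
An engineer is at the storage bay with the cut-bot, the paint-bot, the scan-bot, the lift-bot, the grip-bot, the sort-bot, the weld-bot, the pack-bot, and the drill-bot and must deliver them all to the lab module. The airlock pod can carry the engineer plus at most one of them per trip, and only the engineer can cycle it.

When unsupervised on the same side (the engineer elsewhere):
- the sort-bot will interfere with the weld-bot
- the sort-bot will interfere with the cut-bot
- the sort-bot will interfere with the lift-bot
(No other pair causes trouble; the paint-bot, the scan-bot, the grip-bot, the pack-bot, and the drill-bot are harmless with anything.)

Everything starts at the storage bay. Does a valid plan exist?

No

Following every safe sequence of crossings from the start, the most of the 9 that can be at the lab module as the airlock pod arrives there on crossings 1, 3, 5, 7, 9, 11, 13 is 1, 2, 3, 4, 5, 6, 7 respectively; the best ever achieved is 7 of 9.
From crossing 15 on, no configuration arises that was not already reachable earlier: only 288 distinct safe configurations (who is on which side, and where the airlock pod is) can ever be reached, none of them has everyone across, and every continuation just revisits them. So no valid plan exists.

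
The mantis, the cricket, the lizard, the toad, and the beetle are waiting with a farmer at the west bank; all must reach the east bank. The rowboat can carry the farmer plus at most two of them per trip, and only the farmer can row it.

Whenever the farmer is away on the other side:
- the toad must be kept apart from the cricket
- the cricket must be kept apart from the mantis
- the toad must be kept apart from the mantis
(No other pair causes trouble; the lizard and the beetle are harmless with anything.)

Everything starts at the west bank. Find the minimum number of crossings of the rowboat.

7

Counting alone: the farmer can take at most 2 across per trip to the east bank, so moving all 5 needs at least 3 loaded trips out, with a return between consecutive ones — at least 5 crossings.
The safety rule pushes this higher. Following every safe sequence of crossings, the most of the 5 that can be at the east bank as the rowboat arrives there on crossing 5 is 4 — never all 5.
So no plan with fewer than 7 crossings exists, and this one achieves 7:
1. Farmer goes to the east bank with the cricket and the mantis.
2. Farmer goes back to the west bank with the mantis.
3. Farmer goes to the east bank with the lizard and the mantis.
4. Farmer goes back to the west bank with the mantis.
5. Farmer goes to the east bank with the beetle and the mantis.
6. Farmer goes back to the west bank with the mantis.
7. Farmer goes to the east bank with the mantis and the toad.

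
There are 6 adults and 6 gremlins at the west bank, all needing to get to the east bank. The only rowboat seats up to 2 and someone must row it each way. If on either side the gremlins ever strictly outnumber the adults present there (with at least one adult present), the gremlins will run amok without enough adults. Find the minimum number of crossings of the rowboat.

Following every safe sequence of crossings from the start, the most of the 12 that can be at the east bank as the rowboat arrives there on crossings 1, 3, 5, 7, 9 is 2, 3, 4, 5, 6 respectively; the best ever achieved is 6 of 12.
From crossing 11 on, no configuration arises that was not already reachable earlier: only 15 distinct safe configurations (who is on which side, and where the rowboat is) can ever be reached, none of them has everyone across, and every continuation just revisits them. They are: 0 adults + 0 gremlins across (rowboat back at the start); 0 adults + 1 gremlin across (rowboat there); 0 adults + 1 gremlin across (rowboat back at the start); 0 adults + 2 gremlins across (rowboat there); 0 adults + 2 gremlins across (rowboat back at the start); 0 adults + 3 gremlins across (rowboat there); 0 adults + 3 gremlins across (rowboat back at the start); 0 adults + 4 gremlins across (rowboat there); 0 adults + 4 gremlins across (rowboat back at the start); 0 adults + 5 gremlins across (rowboat there); 0 adults + 5 gremlins across (rowboat back at the start); 0 adults + 6 gremlins across (rowboat there); 1 adult + 1 gremlin across (rowboat there); 1 adult + 1 gremlin across (rowboat back at the start); 2 adults + 2 gremlins across (rowboat there). So no valid plan exists.

impossible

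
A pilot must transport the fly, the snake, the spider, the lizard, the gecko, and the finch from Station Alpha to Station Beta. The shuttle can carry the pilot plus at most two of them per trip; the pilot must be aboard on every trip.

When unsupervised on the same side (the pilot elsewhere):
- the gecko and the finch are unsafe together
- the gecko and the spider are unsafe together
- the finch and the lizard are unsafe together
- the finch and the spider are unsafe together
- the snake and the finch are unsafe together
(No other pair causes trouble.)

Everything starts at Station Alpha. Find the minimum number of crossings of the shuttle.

Counting alone: the pilot can take at most 2 across per trip to Station Beta, so moving all 6 needs at least 3 loaded trips out, with a return between consecutive ones — at least 5 crossings.
The safety rule pushes this higher. Following every safe sequence of crossings, the most of the 6 that can be at Station Beta as the shuttle arrives there on crossings 5, 7 is 4, 5 respectively — never all 6.
So no plan with fewer than 9 crossings exists, and this one achieves 9:
1. Pilot goes to Station Beta with the finch and the spider.
2. Pilot goes back to Station Alpha with the spider.
3. Pilot goes to Station Beta with the fly and the spider.
4. Pilot goes back to Station Alpha with the spider.
5. Pilot goes to Station Beta with the snake and the spider.
6. Pilot goes back to Station Alpha with the finch.
7. Pilot goes to Station Beta with the gecko and the lizard.
8. Pilot goes back to Station Alpha with the spider.
9. Pilot goes to Station Beta with the finch and the spider.

9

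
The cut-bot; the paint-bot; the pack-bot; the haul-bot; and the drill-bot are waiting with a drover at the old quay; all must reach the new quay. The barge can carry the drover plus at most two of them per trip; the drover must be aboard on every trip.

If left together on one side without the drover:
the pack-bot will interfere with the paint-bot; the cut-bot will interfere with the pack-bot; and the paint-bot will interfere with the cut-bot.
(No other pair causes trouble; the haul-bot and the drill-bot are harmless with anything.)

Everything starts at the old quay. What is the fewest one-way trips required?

Counting alone: the drover can take at most 2 across per trip to the new quay, so moving all 5 needs at least 3 loaded trips out, with a return between consecutive ones — at least 5 crossings.
The safety rule pushes this higher. Following every safe sequence of crossings, the most of the 5 that can be at the new quay as the barge arrives there on crossing 5 is 4 — never all 5.
So no plan with fewer than 7 crossings exists, and this one achieves 7:
1. Drover goes to the new quay with the cut-bot and the paint-bot.
2. Drover goes back to the old quay with the cut-bot.
3. Drover goes to the new quay with the cut-bot and the haul-bot.
4. Drover goes back to the old quay with the cut-bot.
5. Drover goes to the new quay with the cut-bot and the drill-bot.
6. Drover goes back to the old quay with the cut-bot.
7. Drover goes to the new quay with the cut-bot and the pack-bot.

7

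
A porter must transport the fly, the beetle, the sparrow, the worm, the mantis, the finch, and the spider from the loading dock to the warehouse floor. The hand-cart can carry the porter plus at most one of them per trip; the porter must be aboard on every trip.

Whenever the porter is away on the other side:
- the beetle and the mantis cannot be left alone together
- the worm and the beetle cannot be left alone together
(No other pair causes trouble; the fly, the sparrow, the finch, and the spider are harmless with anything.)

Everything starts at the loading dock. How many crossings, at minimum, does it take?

15

Counting alone: the porter can take at most 1 across per trip to the warehouse floor, so moving all 7 needs at least 7 loaded trips out, with a return between consecutive ones — at least 13 crossings.
The safety rule pushes this higher. Following every safe sequence of crossings, the most of the 7 that can be at the warehouse floor as the hand-cart arrives there on crossing 13 is 6 — never all 7.
So no plan with fewer than 15 crossings exists, and this one achieves 15:
1. Porter goes to the warehouse floor with the beetle.
2. Porter goes back to the loading dock alone.
3. Porter goes to the warehouse floor with the fly.
4. Porter goes back to the loading dock alone.
5. Porter goes to the warehouse floor with the sparrow.
6. Porter goes back to the loading dock alone.
7. Porter goes to the warehouse floor with the worm.
8. Porter goes back to the loading dock with the beetle.
9. Porter goes to the warehouse floor with the mantis.
10. Porter goes back to the loading dock alone.
11. Porter goes to the warehouse floor with the finch.
12. Porter goes back to the loading dock alone.
13. Porter goes to the warehouse floor with the spider.
14. Porter goes back to the loading dock alone.
15. Porter goes to the warehouse floor with the beetle.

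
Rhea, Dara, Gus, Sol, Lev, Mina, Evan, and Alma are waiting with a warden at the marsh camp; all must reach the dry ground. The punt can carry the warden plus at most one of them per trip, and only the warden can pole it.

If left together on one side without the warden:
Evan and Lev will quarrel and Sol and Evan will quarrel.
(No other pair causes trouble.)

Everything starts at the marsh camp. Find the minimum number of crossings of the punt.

Counting alone: the warden can take at most 1 across per trip to the dry ground, so moving all 8 needs at least 8 loaded trips out, with a return between consecutive ones — at least 15 crossings.
The safety rule pushes this higher. Following every safe sequence of crossings, the most of the 8 that can be at the dry ground as the punt arrives there on crossing 15 is 7 — never all 8.
So no plan with fewer than 17 crossings exists, and this one achieves 17:
1. Warden goes to the dry ground with Evan.
2. Warden goes back to the marsh camp alone.
3. Warden goes to the dry ground with Rhea.
4. Warden goes back to the marsh camp alone.
5. Warden goes to the dry ground with Dara.
6. Warden goes back to the marsh camp alone.
7. Warden goes to the dry ground with Gus.
8. Warden goes back to the marsh camp alone.
9. Warden goes to the dry ground with Sol.
10. Warden goes back to the marsh camp with Evan.
11. Warden goes to the dry ground with Lev.
12. Warden goes back to the marsh camp alone.
13. Warden goes to the dry ground with Mina.
14. Warden goes back to the marsh camp alone.
15. Warden goes to the dry ground with Alma.
16. Warden goes back to the marsh camp alone.
17. Warden goes to the dry ground with Evan.

17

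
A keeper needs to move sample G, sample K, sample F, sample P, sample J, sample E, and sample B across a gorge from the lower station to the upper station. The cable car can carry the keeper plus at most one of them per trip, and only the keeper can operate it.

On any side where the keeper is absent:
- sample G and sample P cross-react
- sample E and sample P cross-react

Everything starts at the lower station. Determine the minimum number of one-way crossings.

15

Counting alone: the keeper can take at most 1 across per trip to the upper station, so moving all 7 needs at least 7 loaded trips out, with a return between consecutive ones — at least 13 crossings.
The safety rule pushes this higher. Following every safe sequence of crossings, the most of the 7 that can be at the upper station as the cable car arrives there on crossing 13 is 6 — never all 7.
So no plan with fewer than 15 crossings exists, and this one achieves 15:
1. Keeper goes to the upper station with sample P.
2. Keeper goes back to the lower station alone.
3. Keeper goes to the upper station with sample G.
4. Keeper goes back to the lower station with sample P.
5. Keeper goes to the upper station with sample E.
6. Keeper goes back to the lower station alone.
7. Keeper goes to the upper station with sample K.
8. Keeper goes back to the lower station alone.
9. Keeper goes to the upper station with sample F.
10. Keeper goes back to the lower station alone.
11. Keeper goes to the upper station with sample J.
12. Keeper goes back to the lower station alone.
13. Keeper goes to the upper station with sample B.
14. Keeper goes back to the lower station alone.
15. Keeper goes to the upper station with sample P.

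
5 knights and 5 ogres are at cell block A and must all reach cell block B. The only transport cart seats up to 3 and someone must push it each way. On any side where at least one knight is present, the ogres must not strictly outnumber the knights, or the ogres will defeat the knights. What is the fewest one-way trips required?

11

Counting alone: each trip to cell block B takes at most 3 across and each return brings at least 1 back, so after t trips out (and t−1 returns) at most 3t − (t−1) of the 10 are across; that first reaches 10 at t = 5, so at least 9 crossings are needed.
The safety rule pushes this higher. Following every safe sequence of crossings, the most of the 10 that can be at cell block B as the transport cart arrives there on crossing 9 is 9 — never all 10.
So no plan with fewer than 11 crossings exists, and this one achieves 11:
1. 2 ogres → cell block B.  (cell block A: 5K 3O; cell block B: 0K 2O)
2. 1 ogre ← cell block A.  (cell block A: 5K 4O; cell block B: 0K 1O)
3. 3 ogres → cell block B.  (cell block A: 5K 1O; cell block B: 0K 4O)
4. 1 ogre ← cell block A.  (cell block A: 5K 2O; cell block B: 0K 3O)
5. 3 knights → cell block B.  (cell block A: 2K 2O; cell block B: 3K 3O)
6. 1 knight and 1 ogre ← cell block A.  (cell block A: 3K 3O; cell block B: 2K 2O)
7. 3 knights → cell block B.  (cell block A: 0K 3O; cell block B: 5K 2O)
8. 1 ogre ← cell block A.  (cell block A: 0K 4O; cell block B: 5K 1O)
9. 2 ogres → cell block B.  (cell block A: 0K 2O; cell block B: 5K 3O)
10. 1 ogre ← cell block A.  (cell block A: 0K 3O; cell block B: 5K 2O)
11. 3 ogres → cell block B.  (cell block A: 0K 0O; cell block B: 5K 5O)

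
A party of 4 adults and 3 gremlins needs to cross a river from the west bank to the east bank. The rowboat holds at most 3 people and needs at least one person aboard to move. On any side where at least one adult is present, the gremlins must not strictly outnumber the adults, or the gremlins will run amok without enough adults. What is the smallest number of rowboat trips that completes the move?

5

Counting alone: each trip to the east bank takes at most 3 across and each return brings at least 1 back, so after t trips out (and t−1 returns) at most 3t − (t−1) of the 7 are across; that first reaches 7 at t = 3, so at least 5 crossings are needed.
The plan below uses exactly 5 crossings, so it is optimal:
1. 3 gremlins → the east bank.  (the west bank: 4A 0G; the east bank: 0A 3G)
2. 1 gremlin ← the west bank.  (the west bank: 4A 1G; the east bank: 0A 2G)
3. 3 adults → the east bank.  (the west bank: 1A 1G; the east bank: 3A 2G)
4. 1 adult ← the west bank.  (the west bank: 2A 1G; the east bank: 2A 2G)
5. 2 adults and 1 gremlin → the east bank.  (the west bank: 0A 0G; the east bank: 4A 3G)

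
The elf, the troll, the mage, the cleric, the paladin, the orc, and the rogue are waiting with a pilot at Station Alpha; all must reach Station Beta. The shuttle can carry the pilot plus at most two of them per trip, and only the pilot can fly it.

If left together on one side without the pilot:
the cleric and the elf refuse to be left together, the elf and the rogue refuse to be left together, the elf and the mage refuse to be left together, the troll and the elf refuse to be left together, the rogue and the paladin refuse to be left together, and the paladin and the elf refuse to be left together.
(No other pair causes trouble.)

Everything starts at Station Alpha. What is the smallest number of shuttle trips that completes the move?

Counting alone: the pilot can take at most 2 across per trip to Station Beta, so moving all 7 needs at least 4 loaded trips out, with a return between consecutive ones — at least 7 crossings.
The safety rule pushes this higher. Following every safe sequence of crossings, the most of the 7 that can be at Station Beta as the shuttle arrives there on crossings 7, 9 is 5, 6 respectively — never all 7.
So no plan with fewer than 11 crossings exists, and this one achieves 11:
1. Pilot goes to Station Beta with the elf and the paladin.
2. Pilot goes back to Station Alpha with the elf.
3. Pilot goes to Station Beta with the elf and the troll.
4. Pilot goes back to Station Alpha with the elf.
5. Pilot goes to Station Beta with the elf and the mage.
6. Pilot goes back to Station Alpha with the elf.
7. Pilot goes to Station Beta with the cleric and the elf.
8. Pilot goes back to Station Alpha with the elf.
9. Pilot goes to Station Beta with the elf and the orc.
10. Pilot goes back to Station Alpha with the elf.
11. Pilot goes to Station Beta with the elf and the rogue.

11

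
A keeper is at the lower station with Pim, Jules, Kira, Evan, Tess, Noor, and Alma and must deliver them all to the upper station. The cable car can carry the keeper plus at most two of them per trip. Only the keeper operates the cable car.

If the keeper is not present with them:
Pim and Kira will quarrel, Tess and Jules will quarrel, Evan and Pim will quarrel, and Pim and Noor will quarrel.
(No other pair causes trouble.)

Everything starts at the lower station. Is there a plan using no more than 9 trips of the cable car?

Yes

Yes — this plan uses 7 crossings (≤ 9):
1. Keeper goes to the upper station with Jules and Pim.  [the lower station: Alma, Evan, Kira, Noor, Tess | the upper station: Jules, Pim]
2. Keeper goes back to the lower station alone.  [the lower station: Alma, Evan, Kira, Noor, Tess | the upper station: Jules, Pim]
3. Keeper goes to the upper station with Evan and Kira.  [the lower station: Alma, Noor, Tess | the upper station: Evan, Jules, Kira, Pim]
4. Keeper goes back to the lower station with Pim.  [the lower station: Alma, Noor, Pim, Tess | the upper station: Evan, Jules, Kira]
5. Keeper goes to the upper station with Alma and Noor.  [the lower station: Pim, Tess | the upper station: Alma, Evan, Jules, Kira, Noor]
6. Keeper goes back to the lower station alone.  [the lower station: Pim, Tess | the upper station: Alma, Evan, Jules, Kira, Noor]
7. Keeper goes to the upper station with Pim and Tess.  [the lower station: — | the upper station: Alma, Evan, Jules, Kira, Noor, Pim, Tess]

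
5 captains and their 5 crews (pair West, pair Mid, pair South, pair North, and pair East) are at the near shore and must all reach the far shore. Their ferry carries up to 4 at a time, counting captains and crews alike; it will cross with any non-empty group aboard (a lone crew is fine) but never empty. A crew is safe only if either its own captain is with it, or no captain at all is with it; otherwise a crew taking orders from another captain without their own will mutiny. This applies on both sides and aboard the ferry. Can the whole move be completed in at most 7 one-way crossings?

Yes — this plan uses 7 crossings (≤ 7):
1. captain West and crew West cross → the far shore.
2. captain West crosses ← the near shore.
3. crew East, crew Mid, crew North, and crew South cross → the far shore.
4. crew West crosses ← the near shore.
5. captain East, captain Mid, captain North, and captain South cross → the far shore.
6. captain Mid and crew Mid cross ← the near shore.
7. captain Mid, captain West, crew Mid, and crew West cross → the far shore.

Yes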